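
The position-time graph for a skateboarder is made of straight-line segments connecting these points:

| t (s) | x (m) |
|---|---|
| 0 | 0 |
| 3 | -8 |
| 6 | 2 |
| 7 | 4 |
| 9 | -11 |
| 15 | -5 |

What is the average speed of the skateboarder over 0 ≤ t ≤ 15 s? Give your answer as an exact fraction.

Average speed = (total path length)/(elapsed time); on a piecewise-linear x-t graph the path length is Σ|Δx|.
0–3 s: |Δx| = |-8 − 0| = 8 m
3–6 s: |Δx| = |2 − -8| = 10 m
6–7 s: |Δx| = |4 − 2| = 2 m
7–9 s: |Δx| = |-11 − 4| = 15 m
9–15 s: |Δx| = |-5 − -11| = 6 m
Total path = 41 m; average speed = 41/15 = 41/15 m/s.

41/15 m/s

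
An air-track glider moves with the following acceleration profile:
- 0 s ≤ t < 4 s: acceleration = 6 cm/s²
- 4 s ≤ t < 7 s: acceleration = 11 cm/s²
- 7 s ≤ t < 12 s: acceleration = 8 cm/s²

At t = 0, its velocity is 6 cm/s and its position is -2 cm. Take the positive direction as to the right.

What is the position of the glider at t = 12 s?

624.5 cm

On each constant-a segment, Δv = aΔt and Δx = v₀Δt + ½aΔt²; chain segment to segment.
0–4 s: v starts 6 cm/s; Δx = 6·4 + ½·6·4² = 72 cm; v ends 30 cm/s.
4–7 s: v starts 30 cm/s; Δx = 30·3 + ½·11·3² = 139.5 cm; v ends 63 cm/s.
7–12 s: v starts 63 cm/s; Δx = 63·5 + ½·8·5² = 415 cm; v ends 103 cm/s.
x(12) = -2 + Σ Δx = 624.5 cm.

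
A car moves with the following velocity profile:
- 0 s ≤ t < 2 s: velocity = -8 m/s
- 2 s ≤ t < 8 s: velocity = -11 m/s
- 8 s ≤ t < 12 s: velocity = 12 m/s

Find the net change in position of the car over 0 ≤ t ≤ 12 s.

Displacement is the signed area under the v-t curve.
0–2 s: -8 × 2 = -16 m
2–8 s: -11 × 6 = -66 m
8–12 s: 12 × 4 = 48 m
Net displacement = -34 m

-34 m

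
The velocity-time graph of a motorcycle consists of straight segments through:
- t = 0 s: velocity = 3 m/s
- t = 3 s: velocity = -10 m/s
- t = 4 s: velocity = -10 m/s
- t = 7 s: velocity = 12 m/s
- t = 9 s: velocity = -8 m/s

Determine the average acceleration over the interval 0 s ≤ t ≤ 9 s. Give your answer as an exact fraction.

-11/9 m/s²

Average acceleration = Δv/Δt = (-8 − 3)/(9 − 0) = -11/9 m/s².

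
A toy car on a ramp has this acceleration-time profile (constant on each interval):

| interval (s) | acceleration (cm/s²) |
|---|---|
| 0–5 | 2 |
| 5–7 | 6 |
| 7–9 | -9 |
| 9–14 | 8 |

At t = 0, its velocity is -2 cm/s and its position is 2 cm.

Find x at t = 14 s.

177 cm

On each constant-a segment, Δv = aΔt and Δx = v₀Δt + ½aΔt²; chain segment to segment.
0–5 s: v starts -2 cm/s; Δx = -2·5 + ½·2·5² = 15 cm; v ends 8 cm/s.
5–7 s: v starts 8 cm/s; Δx = 8·2 + ½·6·2² = 28 cm; v ends 20 cm/s.
7–9 s: v starts 20 cm/s; Δx = 20·2 + ½·-9·2² = 22 cm; v ends 2 cm/s.
9–14 s: v starts 2 cm/s; Δx = 2·5 + ½·8·5² = 110 cm; v ends 42 cm/s.
x(14) = 2 + Σ Δx = 177 cm.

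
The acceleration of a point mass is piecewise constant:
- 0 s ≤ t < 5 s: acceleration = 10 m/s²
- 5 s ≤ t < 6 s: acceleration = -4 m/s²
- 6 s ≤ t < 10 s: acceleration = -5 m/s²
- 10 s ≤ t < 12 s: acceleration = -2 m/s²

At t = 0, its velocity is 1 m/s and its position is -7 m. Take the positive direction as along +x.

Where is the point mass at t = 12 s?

370 m

On each constant-a segment, Δv = aΔt and Δx = v₀Δt + ½aΔt²; chain segment to segment.
0–5 s: v starts 1 m/s; Δx = 1·5 + ½·10·5² = 130 m; v ends 51 m/s.
5–6 s: v starts 51 m/s; Δx = 51·1 + ½·-4·1² = 49 m; v ends 47 m/s.
6–10 s: v starts 47 m/s; Δx = 47·4 + ½·-5·4² = 148 m; v ends 27 m/s.
10–12 s: v starts 27 m/s; Δx = 27·2 + ½·-2·2² = 50 m; v ends 23 m/s.
x(12) = -7 + Σ Δx = 370 m.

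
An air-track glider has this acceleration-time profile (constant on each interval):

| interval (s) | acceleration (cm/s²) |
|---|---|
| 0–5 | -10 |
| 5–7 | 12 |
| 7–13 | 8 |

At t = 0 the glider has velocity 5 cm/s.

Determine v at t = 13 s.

Δv equals the area under the a-t graph; then v = v₀ + Δv.
0–5 s: -10 × 5 = -50 cm/s
5–7 s: 12 × 2 = 24 cm/s
7–13 s: 8 × 6 = 48 cm/s
Δv = 22 cm/s, so v(13) = 5 + (22) = 27 cm/s.

27 cm/s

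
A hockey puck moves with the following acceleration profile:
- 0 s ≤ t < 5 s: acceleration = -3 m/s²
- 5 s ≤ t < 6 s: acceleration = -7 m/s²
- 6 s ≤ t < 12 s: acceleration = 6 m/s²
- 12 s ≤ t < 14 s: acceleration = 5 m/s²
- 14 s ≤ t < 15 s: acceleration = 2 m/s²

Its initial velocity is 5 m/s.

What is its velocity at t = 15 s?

Δv equals the area under the a-t graph; then v = v₀ + Δv.
0–5 s: -3 × 5 = -15 m/s
5–6 s: -7 × 1 = -7 m/s
6–12 s: 6 × 6 = 36 m/s
12–14 s: 5 × 2 = 10 m/s
14–15 s: 2 × 1 = 2 m/s
Δv = 26 m/s, so v(15) = 5 + (26) = 31 m/s.

31 m/s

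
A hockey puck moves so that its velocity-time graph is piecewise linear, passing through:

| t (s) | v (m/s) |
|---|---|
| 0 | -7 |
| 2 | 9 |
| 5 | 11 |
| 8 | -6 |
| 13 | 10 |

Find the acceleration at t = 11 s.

Acceleration is the slope of the v-t graph on 8–13 s: (10 − -6)/(13 − 8) = 3.2 m/s².

3.2 m/s²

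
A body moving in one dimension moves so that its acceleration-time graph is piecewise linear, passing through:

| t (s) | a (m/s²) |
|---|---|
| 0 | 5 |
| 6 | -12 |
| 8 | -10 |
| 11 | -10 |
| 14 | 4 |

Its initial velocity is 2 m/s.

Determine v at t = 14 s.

Δv equals the area under the a-t graph; then v = v₀ + Δv.
0–6 s: ½(5 + -12)(6) = -21 m/s
6–8 s: ½(-12 + -10)(2) = -22 m/s
8–11 s: -10 × 3 = -30 m/s
11–14 s: ½(-10 + 4)(3) = -9 m/s
Δv = -82 m/s, so v(14) = 2 + (-82) = -80 m/s.

-80 m/s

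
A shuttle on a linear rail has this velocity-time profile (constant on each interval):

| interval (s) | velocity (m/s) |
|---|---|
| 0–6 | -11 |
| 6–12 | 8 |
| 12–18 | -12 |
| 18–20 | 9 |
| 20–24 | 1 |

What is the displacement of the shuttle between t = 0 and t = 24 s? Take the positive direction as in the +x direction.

-68 m

Net displacement equals the area under the velocity-time graph (areas below the axis count negative).
0–6 s: -11 × 6 = -66 m
6–12 s: 8 × 6 = 48 m
12–18 s: -12 × 6 = -72 m
18–20 s: 9 × 2 = 18 m
20–24 s: 1 × 4 = 4 m
Net displacement = -68 m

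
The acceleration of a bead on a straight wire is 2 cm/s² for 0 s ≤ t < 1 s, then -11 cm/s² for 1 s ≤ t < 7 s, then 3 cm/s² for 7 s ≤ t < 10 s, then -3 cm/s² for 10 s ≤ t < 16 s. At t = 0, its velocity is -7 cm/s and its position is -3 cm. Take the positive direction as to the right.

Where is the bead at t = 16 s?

On each constant-a segment, Δv = aΔt and Δx = v₀Δt + ½aΔt²; chain segment to segment.
0–1 s: v starts -7 cm/s; Δx = -7·1 + ½·2·1² = -6 cm; v ends -5 cm/s.
1–7 s: v starts -5 cm/s; Δx = -5·6 + ½·-11·6² = -228 cm; v ends -71 cm/s.
7–10 s: v starts -71 cm/s; Δx = -71·3 + ½·3·3² = -199.5 cm; v ends -62 cm/s.
10–16 s: v starts -62 cm/s; Δx = -62·6 + ½·-3·6² = -426 cm; v ends -80 cm/s.
x(16) = -3 + Σ Δx = -862.5 cm.

-862.5 cm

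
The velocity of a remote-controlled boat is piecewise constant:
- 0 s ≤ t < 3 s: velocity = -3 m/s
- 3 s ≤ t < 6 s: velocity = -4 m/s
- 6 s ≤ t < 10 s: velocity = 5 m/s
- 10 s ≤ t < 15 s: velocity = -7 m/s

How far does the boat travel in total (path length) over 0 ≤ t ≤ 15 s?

Distance (not displacement) is the total path length: add the absolute areas under v-t.
0–3 s: |-3| × 3 = 9 m
3–6 s: |-4| × 3 = 12 m
6–10 s: |5| × 4 = 20 m
10–15 s: |-7| × 5 = 35 m
Total distance = 76 m

76 m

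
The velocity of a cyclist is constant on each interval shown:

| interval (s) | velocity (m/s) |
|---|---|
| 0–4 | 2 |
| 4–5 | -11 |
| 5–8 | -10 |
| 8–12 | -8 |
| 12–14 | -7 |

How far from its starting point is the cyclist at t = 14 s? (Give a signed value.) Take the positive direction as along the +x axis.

-79 m

Net displacement equals the area under the velocity-time graph (areas below the axis count negative).
0–4 s: 2 × 4 = 8 m
4–5 s: -11 × 1 = -11 m
5–8 s: -10 × 3 = -30 m
8–12 s: -8 × 4 = -32 m
12–14 s: -7 × 2 = -14 m
Net displacement = -79 m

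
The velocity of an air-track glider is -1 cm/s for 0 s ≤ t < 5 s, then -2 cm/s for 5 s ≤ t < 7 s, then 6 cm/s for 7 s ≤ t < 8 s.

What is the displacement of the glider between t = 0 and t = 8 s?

-3 cm

Displacement is the signed area under the v-t curve.
0–5 s: -1 × 5 = -5 cm
5–7 s: -2 × 2 = -4 cm
7–8 s: 6 × 1 = 6 cm
Net displacement = -3 cm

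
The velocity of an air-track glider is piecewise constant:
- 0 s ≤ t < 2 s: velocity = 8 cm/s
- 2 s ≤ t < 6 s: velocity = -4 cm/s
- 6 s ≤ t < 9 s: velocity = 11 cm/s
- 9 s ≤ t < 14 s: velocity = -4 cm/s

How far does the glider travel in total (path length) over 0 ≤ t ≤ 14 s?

Total distance travelled is ∫|v| dt — sum the magnitudes of each area piece.
0–2 s: |8| × 2 = 16 cm
2–6 s: |-4| × 4 = 16 cm
6–9 s: |11| × 3 = 33 cm
9–14 s: |-4| × 5 = 20 cm
Total distance = 85 cm

85 cm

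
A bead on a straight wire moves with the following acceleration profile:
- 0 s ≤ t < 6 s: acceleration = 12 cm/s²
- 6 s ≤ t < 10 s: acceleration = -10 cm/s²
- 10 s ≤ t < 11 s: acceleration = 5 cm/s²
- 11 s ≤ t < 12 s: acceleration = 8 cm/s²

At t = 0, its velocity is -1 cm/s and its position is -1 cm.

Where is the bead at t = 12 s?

486.5 cm

On each constant-a segment, Δv = aΔt and Δx = v₀Δt + ½aΔt²; chain segment to segment.
0–6 s: v starts -1 cm/s; Δx = -1·6 + ½·12·6² = 210 cm; v ends 71 cm/s.
6–10 s: v starts 71 cm/s; Δx = 71·4 + ½·-10·4² = 204 cm; v ends 31 cm/s.
10–11 s: v starts 31 cm/s; Δx = 31·1 + ½·5·1² = 33.5 cm; v ends 36 cm/s.
11–12 s: v starts 36 cm/s; Δx = 36·1 + ½·8·1² = 40 cm; v ends 44 cm/s.
x(12) = -1 + Σ Δx = 486.5 cm.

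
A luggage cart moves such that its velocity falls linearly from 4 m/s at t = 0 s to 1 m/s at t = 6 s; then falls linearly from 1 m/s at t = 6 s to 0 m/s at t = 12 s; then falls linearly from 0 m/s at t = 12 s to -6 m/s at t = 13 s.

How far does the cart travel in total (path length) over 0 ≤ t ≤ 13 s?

21 m

Distance (not displacement) is the total path length: add the absolute areas under v-t.
0–6 s: |½(4 + 1)(6)| = 15 m
6–12 s: |½(1 + 0)(6)| = 3 m
12–13 s: |½(0 + -6)(1)| = 3 m
Total distance = 21 m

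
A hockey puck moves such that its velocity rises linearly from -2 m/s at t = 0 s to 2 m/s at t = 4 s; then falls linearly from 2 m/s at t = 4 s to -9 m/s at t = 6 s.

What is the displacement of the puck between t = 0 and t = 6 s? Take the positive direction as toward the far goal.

Displacement is the signed area under the v-t curve.
0–4 s: ½(-2 + 2)(4) = 0 m
4–6 s: ½(2 + -9)(2) = -7 m
Net displacement = -7 m

-7 m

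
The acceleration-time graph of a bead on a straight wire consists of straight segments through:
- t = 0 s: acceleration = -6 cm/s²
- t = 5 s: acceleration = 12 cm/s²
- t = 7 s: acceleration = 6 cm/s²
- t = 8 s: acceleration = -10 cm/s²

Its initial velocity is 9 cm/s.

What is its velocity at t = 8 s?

40 cm/s

Δv equals the area under the a-t graph; then v = v₀ + Δv.
0–5 s: ½(-6 + 12)(5) = 15 cm/s
5–7 s: ½(12 + 6)(2) = 18 cm/s
7–8 s: ½(6 + -10)(1) = -2 cm/s
Δv = 31 cm/s, so v(8) = 9 + (31) = 40 cm/s.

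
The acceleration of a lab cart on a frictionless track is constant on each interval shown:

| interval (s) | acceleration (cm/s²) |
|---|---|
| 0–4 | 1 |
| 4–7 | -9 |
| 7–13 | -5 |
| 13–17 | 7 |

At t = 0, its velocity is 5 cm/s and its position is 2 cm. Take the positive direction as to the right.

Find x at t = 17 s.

-317.5 cm

On each constant-a segment, Δv = aΔt and Δx = v₀Δt + ½aΔt²; chain segment to segment.
0–4 s: v starts 5 cm/s; Δx = 5·4 + ½·1·4² = 28 cm; v ends 9 cm/s.
4–7 s: v starts 9 cm/s; Δx = 9·3 + ½·-9·3² = -13.5 cm; v ends -18 cm/s.
7–13 s: v starts -18 cm/s; Δx = -18·6 + ½·-5·6² = -198 cm; v ends -48 cm/s.
13–17 s: v starts -48 cm/s; Δx = -48·4 + ½·7·4² = -136 cm; v ends -20 cm/s.
x(17) = 2 + Σ Δx = -317.5 cm.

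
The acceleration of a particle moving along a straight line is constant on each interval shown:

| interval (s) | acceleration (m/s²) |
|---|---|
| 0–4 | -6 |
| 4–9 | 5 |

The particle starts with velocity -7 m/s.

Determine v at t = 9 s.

Δv equals the area under the a-t graph; then v = v₀ + Δv.
0–4 s: -6 × 4 = -24 m/s
4–9 s: 5 × 5 = 25 m/s
Δv = 1 m/s, so v(9) = -7 + (1) = -6 m/s.

-6 m/s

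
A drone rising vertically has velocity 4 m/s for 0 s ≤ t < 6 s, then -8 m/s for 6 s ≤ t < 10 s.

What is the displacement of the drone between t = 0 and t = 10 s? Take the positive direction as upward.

Displacement is the signed area under the v-t curve.
0–6 s: 4 × 6 = 24 m
6–10 s: -8 × 4 = -32 m
Net displacement = -8 m

-8 m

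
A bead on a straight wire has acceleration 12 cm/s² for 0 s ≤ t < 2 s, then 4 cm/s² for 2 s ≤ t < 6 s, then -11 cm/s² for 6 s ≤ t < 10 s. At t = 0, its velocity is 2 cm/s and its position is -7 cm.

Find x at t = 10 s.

237 cm

On each constant-a segment, Δv = aΔt and Δx = v₀Δt + ½aΔt²; chain segment to segment.
0–2 s: v starts 2 cm/s; Δx = 2·2 + ½·12·2² = 28 cm; v ends 26 cm/s.
2–6 s: v starts 26 cm/s; Δx = 26·4 + ½·4·4² = 136 cm; v ends 42 cm/s.
6–10 s: v starts 42 cm/s; Δx = 42·4 + ½·-11·4² = 80 cm; v ends -2 cm/s.
x(10) = -7 + Σ Δx = 237 cm.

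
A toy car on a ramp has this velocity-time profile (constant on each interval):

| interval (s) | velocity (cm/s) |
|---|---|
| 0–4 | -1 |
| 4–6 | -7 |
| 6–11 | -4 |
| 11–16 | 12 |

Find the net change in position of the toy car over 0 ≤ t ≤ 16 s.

22 cm

Displacement is the signed area under the v-t curve.
0–4 s: -1 × 4 = -4 cm
4–6 s: -7 × 2 = -14 cm
6–11 s: -4 × 5 = -20 cm
11–16 s: 12 × 5 = 60 cm
Net displacement = 22 cm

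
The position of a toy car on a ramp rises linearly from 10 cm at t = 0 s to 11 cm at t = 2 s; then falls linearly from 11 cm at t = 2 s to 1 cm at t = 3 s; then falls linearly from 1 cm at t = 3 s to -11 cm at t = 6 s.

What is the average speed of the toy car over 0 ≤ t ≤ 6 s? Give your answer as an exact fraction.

23/6 cm/s

Average speed = (total path length)/(elapsed time); on a piecewise-linear x-t graph the path length is Σ|Δx|.
0–2 s: |Δx| = |11 − 10| = 1 cm
2–3 s: |Δx| = |1 − 11| = 10 cm
3–6 s: |Δx| = |-11 − 1| = 12 cm
Total path = 23 cm; average speed = 23/6 = 23/6 cm/s.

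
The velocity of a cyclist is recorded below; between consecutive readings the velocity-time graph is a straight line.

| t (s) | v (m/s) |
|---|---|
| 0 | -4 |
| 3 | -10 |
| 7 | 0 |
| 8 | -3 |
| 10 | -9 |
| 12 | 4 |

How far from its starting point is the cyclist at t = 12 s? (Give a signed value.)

Displacement is the signed area under the v-t curve.
0–3 s: ½(-4 + -10)(3) = -21 m
3–7 s: ½(-10 + 0)(4) = -20 m
7–8 s: ½(0 + -3)(1) = -1.5 m
8–10 s: ½(-3 + -9)(2) = -12 m
10–12 s: ½(-9 + 4)(2) = -5 m
Net displacement = -59.5 m

-59.5 m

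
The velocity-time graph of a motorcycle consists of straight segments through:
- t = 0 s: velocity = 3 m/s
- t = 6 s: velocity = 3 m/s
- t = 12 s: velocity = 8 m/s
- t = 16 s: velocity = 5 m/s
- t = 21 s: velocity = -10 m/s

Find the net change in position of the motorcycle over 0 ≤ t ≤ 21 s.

64.5 m

Net displacement equals the area under the velocity-time graph (areas below the axis count negative).
0–6 s: 3 × 6 = 18 m
6–12 s: ½(3 + 8)(6) = 33 m
12–16 s: ½(8 + 5)(4) = 26 m
16–21 s: ½(5 + -10)(5) = -12.5 m
Net displacement = 64.5 m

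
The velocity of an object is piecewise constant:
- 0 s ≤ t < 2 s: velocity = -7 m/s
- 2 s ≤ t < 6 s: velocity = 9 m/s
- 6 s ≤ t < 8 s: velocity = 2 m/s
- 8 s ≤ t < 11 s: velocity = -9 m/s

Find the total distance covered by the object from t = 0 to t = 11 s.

Total distance travelled is ∫|v| dt — sum the magnitudes of each area piece.
0–2 s: |-7| × 2 = 14 m
2–6 s: |9| × 4 = 36 m
6–8 s: |2| × 2 = 4 m
8–11 s: |-9| × 3 = 27 m
Total distance = 81 m

81 m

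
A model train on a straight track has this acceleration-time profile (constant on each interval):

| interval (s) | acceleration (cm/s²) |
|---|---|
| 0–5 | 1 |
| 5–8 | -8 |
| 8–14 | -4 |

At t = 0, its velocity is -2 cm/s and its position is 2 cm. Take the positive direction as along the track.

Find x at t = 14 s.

On each constant-a segment, Δv = aΔt and Δx = v₀Δt + ½aΔt²; chain segment to segment.
0–5 s: v starts -2 cm/s; Δx = -2·5 + ½·1·5² = 2.5 cm; v ends 3 cm/s.
5–8 s: v starts 3 cm/s; Δx = 3·3 + ½·-8·3² = -27 cm; v ends -21 cm/s.
8–14 s: v starts -21 cm/s; Δx = -21·6 + ½·-4·6² = -198 cm; v ends -45 cm/s.
x(14) = 2 + Σ Δx = -220.5 cm.

-220.5 cm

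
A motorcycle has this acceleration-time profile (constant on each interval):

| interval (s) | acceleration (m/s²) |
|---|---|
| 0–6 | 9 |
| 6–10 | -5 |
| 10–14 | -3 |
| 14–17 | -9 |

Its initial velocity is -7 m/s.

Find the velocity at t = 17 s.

-12 m/s

Δv equals the area under the a-t graph; then v = v₀ + Δv.
0–6 s: 9 × 6 = 54 m/s
6–10 s: -5 × 4 = -20 m/s
10–14 s: -3 × 4 = -12 m/s
14–17 s: -9 × 3 = -27 m/s
Δv = -5 m/s, so v(17) = -7 + (-5) = -12 m/s.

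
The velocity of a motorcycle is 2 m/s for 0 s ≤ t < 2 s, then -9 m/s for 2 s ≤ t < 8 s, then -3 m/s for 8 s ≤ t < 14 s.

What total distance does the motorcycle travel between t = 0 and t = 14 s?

Distance (not displacement) is the total path length: add the absolute areas under v-t.
0–2 s: |2| × 2 = 4 m
2–8 s: |-9| × 6 = 54 m
8–14 s: |-3| × 6 = 18 m
Total distance = 76 m

76 m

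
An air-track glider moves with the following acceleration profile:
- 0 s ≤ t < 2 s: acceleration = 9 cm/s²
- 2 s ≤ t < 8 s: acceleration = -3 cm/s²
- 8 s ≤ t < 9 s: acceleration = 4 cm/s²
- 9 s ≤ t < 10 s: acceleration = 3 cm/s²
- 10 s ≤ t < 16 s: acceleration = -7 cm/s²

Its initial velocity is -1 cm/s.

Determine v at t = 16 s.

Δv equals the area under the a-t graph; then v = v₀ + Δv.
0–2 s: 9 × 2 = 18 cm/s
2–8 s: -3 × 6 = -18 cm/s
8–9 s: 4 × 1 = 4 cm/s
9–10 s: 3 × 1 = 3 cm/s
10–16 s: -7 × 6 = -42 cm/s
Δv = -35 cm/s, so v(16) = -1 + (-35) = -36 cm/s.

-36 cm/s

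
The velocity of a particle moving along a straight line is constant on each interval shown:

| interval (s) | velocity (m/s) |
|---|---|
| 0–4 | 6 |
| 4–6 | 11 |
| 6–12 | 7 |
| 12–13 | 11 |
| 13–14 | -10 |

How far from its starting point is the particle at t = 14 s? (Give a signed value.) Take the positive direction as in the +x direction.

Net displacement equals the area under the velocity-time graph (areas below the axis count negative).
0–4 s: 6 × 4 = 24 m
4–6 s: 11 × 2 = 22 m
6–12 s: 7 × 6 = 42 m
12–13 s: 11 × 1 = 11 m
13–14 s: -10 × 1 = -10 m
Net displacement = 89 m

89 m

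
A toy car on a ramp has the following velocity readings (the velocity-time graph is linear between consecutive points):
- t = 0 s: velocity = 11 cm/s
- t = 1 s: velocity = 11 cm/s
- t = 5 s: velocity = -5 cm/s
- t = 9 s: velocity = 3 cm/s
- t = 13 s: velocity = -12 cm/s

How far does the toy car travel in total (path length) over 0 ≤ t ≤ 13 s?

Total distance travelled is ∫|v| dt — sum the magnitudes of each area piece.
0–1 s: |11| × 1 = 11 cm
1–5 s: v = 0 at t = 3.75 s; triangle areas 15.125 + 3.125 = 18.25 cm
5–9 s: v = 0 at t = 7.5 s; triangle areas 6.25 + 2.25 = 8.5 cm
9–13 s: v = 0 at t = 9.8 s; triangle areas 1.2 + 19.2 = 20.4 cm
Total distance = 58.15 cm

58.15 cm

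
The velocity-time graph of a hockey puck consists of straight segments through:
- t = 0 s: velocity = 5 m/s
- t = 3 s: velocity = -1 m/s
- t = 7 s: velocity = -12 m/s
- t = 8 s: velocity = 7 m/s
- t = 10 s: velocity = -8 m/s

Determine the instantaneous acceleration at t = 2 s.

-2 m/s²

Acceleration is the slope of the v-t graph on 0–3 s: (-1 − 5)/(3 − 0) = -2 m/s².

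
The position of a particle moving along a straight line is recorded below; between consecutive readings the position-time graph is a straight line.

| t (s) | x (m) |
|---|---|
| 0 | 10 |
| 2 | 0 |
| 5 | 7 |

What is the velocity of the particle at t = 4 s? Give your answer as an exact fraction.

7/3 m/s

Velocity is the slope of the x-t graph on 2–5 s: (7 − 0)/(5 − 2) = 7/3 m/s.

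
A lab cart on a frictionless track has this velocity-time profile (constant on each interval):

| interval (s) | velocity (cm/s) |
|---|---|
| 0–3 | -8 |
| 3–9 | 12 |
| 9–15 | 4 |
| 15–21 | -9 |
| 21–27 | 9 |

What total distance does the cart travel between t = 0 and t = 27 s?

228 cm

Distance (not displacement) is the total path length: add the absolute areas under v-t.
0–3 s: |-8| × 3 = 24 cm
3–9 s: |12| × 6 = 72 cm
9–15 s: |4| × 6 = 24 cm
15–21 s: |-9| × 6 = 54 cm
21–27 s: |9| × 6 = 54 cm
Total distance = 228 cm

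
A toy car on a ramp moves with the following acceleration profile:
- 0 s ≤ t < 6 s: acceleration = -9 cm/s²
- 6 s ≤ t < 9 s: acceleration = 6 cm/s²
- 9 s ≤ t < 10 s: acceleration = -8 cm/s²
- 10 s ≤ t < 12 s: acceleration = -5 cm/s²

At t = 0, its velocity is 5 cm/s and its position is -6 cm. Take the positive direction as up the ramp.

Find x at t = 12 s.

On each constant-a segment, Δv = aΔt and Δx = v₀Δt + ½aΔt²; chain segment to segment.
0–6 s: v starts 5 cm/s; Δx = 5·6 + ½·-9·6² = -132 cm; v ends -49 cm/s.
6–9 s: v starts -49 cm/s; Δx = -49·3 + ½·6·3² = -120 cm; v ends -31 cm/s.
9–10 s: v starts -31 cm/s; Δx = -31·1 + ½·-8·1² = -35 cm; v ends -39 cm/s.
10–12 s: v starts -39 cm/s; Δx = -39·2 + ½·-5·2² = -88 cm; v ends -49 cm/s.
x(12) = -6 + Σ Δx = -381 cm.

-381 cm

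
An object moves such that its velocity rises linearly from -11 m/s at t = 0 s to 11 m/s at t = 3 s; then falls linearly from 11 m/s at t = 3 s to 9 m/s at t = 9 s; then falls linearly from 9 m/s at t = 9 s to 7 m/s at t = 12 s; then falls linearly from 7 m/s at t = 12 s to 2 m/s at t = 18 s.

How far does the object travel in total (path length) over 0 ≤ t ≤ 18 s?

Total distance travelled is ∫|v| dt — sum the magnitudes of each area piece.
0–3 s: v = 0 at t = 1.5 s; triangle areas 8.25 + 8.25 = 16.5 m
3–9 s: |½(11 + 9)(6)| = 60 m
9–12 s: |½(9 + 7)(3)| = 24 m
12–18 s: |½(7 + 2)(6)| = 27 m
Total distance = 127.5 m

127.5 m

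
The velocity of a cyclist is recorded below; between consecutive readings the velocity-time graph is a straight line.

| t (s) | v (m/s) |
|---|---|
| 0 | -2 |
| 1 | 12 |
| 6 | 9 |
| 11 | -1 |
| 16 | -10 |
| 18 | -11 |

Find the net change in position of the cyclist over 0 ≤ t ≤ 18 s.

29 m

Displacement is the signed area under the v-t curve.
0–1 s: ½(-2 + 12)(1) = 5 m
1–6 s: ½(12 + 9)(5) = 52.5 m
6–11 s: ½(9 + -1)(5) = 20 m
11–16 s: ½(-1 + -10)(5) = -27.5 m
16–18 s: ½(-10 + -11)(2) = -21 m
Net displacement = 29 m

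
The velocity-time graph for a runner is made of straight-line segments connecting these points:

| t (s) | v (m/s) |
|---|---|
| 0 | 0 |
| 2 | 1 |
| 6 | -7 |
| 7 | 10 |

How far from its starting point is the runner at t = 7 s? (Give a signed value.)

Net displacement equals the area under the velocity-time graph (areas below the axis count negative).
0–2 s: ½(0 + 1)(2) = 1 m
2–6 s: ½(1 + -7)(4) = -12 m
6–7 s: ½(-7 + 10)(1) = 1.5 m
Net displacement = -9.5 m

-9.5 m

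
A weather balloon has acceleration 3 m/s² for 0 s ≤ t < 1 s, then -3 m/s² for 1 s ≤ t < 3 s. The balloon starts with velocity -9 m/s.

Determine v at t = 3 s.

Δv equals the area under the a-t graph; then v = v₀ + Δv.
0–1 s: 3 × 1 = 3 m/s
1–3 s: -3 × 2 = -6 m/s
Δv = -3 m/s, so v(3) = -9 + (-3) = -12 m/s.

-12 m/s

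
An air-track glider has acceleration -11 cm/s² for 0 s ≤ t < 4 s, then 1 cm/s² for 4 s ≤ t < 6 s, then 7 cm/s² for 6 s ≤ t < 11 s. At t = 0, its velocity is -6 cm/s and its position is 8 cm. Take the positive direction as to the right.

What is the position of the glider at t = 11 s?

-354.5 cm

On each constant-a segment, Δv = aΔt and Δx = v₀Δt + ½aΔt²; chain segment to segment.
0–4 s: v starts -6 cm/s; Δx = -6·4 + ½·-11·4² = -112 cm; v ends -50 cm/s.
4–6 s: v starts -50 cm/s; Δx = -50·2 + ½·1·2² = -98 cm; v ends -48 cm/s.
6–11 s: v starts -48 cm/s; Δx = -48·5 + ½·7·5² = -152.5 cm; v ends -13 cm/s.
x(11) = 8 + Σ Δx = -354.5 cm.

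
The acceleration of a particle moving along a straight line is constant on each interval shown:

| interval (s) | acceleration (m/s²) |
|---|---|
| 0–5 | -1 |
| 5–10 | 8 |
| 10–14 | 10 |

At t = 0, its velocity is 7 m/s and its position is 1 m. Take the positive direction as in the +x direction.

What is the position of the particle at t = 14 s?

On each constant-a segment, Δv = aΔt and Δx = v₀Δt + ½aΔt²; chain segment to segment.
0–5 s: v starts 7 m/s; Δx = 7·5 + ½·-1·5² = 22.5 m; v ends 2 m/s.
5–10 s: v starts 2 m/s; Δx = 2·5 + ½·8·5² = 110 m; v ends 42 m/s.
10–14 s: v starts 42 m/s; Δx = 42·4 + ½·10·4² = 248 m; v ends 82 m/s.
x(14) = 1 + Σ Δx = 381.5 m.

381.5 m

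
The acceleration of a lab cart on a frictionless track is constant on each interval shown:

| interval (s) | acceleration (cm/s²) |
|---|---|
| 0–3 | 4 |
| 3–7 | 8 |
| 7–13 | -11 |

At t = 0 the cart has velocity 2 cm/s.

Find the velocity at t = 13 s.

-20 cm/s

Δv equals the area under the a-t graph; then v = v₀ + Δv.
0–3 s: 4 × 3 = 12 cm/s
3–7 s: 8 × 4 = 32 cm/s
7–13 s: -11 × 6 = -66 cm/s
Δv = -22 cm/s, so v(13) = 2 + (-22) = -20 cm/s.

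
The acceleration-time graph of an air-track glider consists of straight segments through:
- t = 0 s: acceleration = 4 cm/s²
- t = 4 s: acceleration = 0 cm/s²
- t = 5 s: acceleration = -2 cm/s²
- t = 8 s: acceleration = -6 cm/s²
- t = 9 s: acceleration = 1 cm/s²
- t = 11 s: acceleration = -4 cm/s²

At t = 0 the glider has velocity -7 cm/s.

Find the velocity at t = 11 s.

-17.5 cm/s

Δv equals the area under the a-t graph; then v = v₀ + Δv.
0–4 s: ½(4 + 0)(4) = 8 cm/s
4–5 s: ½(0 + -2)(1) = -1 cm/s
5–8 s: ½(-2 + -6)(3) = -12 cm/s
8–9 s: ½(-6 + 1)(1) = -2.5 cm/s
9–11 s: ½(1 + -4)(2) = -3 cm/s
Δv = -10.5 cm/s, so v(11) = -7 + (-10.5) = -17.5 cm/s.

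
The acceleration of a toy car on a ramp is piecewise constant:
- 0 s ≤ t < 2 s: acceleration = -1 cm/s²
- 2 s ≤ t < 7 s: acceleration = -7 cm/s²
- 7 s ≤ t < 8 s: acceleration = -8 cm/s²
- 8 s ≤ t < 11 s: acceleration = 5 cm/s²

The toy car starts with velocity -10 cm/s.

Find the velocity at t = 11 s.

Δv equals the area under the a-t graph; then v = v₀ + Δv.
0–2 s: -1 × 2 = -2 cm/s
2–7 s: -7 × 5 = -35 cm/s
7–8 s: -8 × 1 = -8 cm/s
8–11 s: 5 × 3 = 15 cm/s
Δv = -30 cm/s, so v(11) = -10 + (-30) = -40 cm/s.

-40 cm/s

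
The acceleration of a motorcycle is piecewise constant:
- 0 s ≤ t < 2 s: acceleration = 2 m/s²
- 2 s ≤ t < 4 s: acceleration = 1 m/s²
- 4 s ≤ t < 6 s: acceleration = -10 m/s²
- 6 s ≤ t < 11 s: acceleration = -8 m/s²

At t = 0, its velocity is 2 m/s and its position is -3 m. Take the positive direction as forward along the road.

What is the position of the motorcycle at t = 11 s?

-145 m

On each constant-a segment, Δv = aΔt and Δx = v₀Δt + ½aΔt²; chain segment to segment.
0–2 s: v starts 2 m/s; Δx = 2·2 + ½·2·2² = 8 m; v ends 6 m/s.
2–4 s: v starts 6 m/s; Δx = 6·2 + ½·1·2² = 14 m; v ends 8 m/s.
4–6 s: v starts 8 m/s; Δx = 8·2 + ½·-10·2² = -4 m; v ends -12 m/s.
6–11 s: v starts -12 m/s; Δx = -12·5 + ½·-8·5² = -160 m; v ends -52 m/s.
x(11) = -3 + Σ Δx = -145 m.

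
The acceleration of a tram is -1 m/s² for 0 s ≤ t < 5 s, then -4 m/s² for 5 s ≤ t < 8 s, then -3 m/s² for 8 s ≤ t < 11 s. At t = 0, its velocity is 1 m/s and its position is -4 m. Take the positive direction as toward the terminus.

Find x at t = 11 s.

-103 m

On each constant-a segment, Δv = aΔt and Δx = v₀Δt + ½aΔt²; chain segment to segment.
0–5 s: v starts 1 m/s; Δx = 1·5 + ½·-1·5² = -7.5 m; v ends -4 m/s.
5–8 s: v starts -4 m/s; Δx = -4·3 + ½·-4·3² = -30 m; v ends -16 m/s.
8–11 s: v starts -16 m/s; Δx = -16·3 + ½·-3·3² = -61.5 m; v ends -25 m/s.
x(11) = -4 + Σ Δx = -103 m.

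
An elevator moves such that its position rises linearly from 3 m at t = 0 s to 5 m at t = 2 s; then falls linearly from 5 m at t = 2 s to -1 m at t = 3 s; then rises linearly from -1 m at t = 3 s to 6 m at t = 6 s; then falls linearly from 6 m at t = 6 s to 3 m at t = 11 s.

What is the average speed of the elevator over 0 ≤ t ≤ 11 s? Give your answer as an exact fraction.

18/11 m/s

Average speed = (total path length)/(elapsed time); on a piecewise-linear x-t graph the path length is Σ|Δx|.
0–2 s: |Δx| = |5 − 3| = 2 m
2–3 s: |Δx| = |-1 − 5| = 6 m
3–6 s: |Δx| = |6 − -1| = 7 m
6–11 s: |Δx| = |3 − 6| = 3 m
Total path = 18 m; average speed = 18/11 = 18/11 m/s.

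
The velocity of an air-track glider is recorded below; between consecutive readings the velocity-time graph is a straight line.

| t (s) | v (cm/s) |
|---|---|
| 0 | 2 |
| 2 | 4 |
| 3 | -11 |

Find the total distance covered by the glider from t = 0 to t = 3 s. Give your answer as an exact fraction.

Total distance travelled is ∫|v| dt — sum the magnitudes of each area piece.
0–2 s: |½(2 + 4)(2)| = 6 cm
2–3 s: v = 0 at t = 34/15 s; triangle areas 8/15 + 121/30 = 137/30 cm
Total distance = 317/30 cm

317/30 cm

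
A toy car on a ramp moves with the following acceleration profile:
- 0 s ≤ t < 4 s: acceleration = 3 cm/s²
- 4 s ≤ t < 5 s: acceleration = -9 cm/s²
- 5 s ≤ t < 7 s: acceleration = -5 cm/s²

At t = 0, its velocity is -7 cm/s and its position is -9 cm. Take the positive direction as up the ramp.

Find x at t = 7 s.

On each constant-a segment, Δv = aΔt and Δx = v₀Δt + ½aΔt²; chain segment to segment.
0–4 s: v starts -7 cm/s; Δx = -7·4 + ½·3·4² = -4 cm; v ends 5 cm/s.
4–5 s: v starts 5 cm/s; Δx = 5·1 + ½·-9·1² = 0.5 cm; v ends -4 cm/s.
5–7 s: v starts -4 cm/s; Δx = -4·2 + ½·-5·2² = -18 cm; v ends -14 cm/s.
x(7) = -9 + Σ Δx = -30.5 cm.

-30.5 cm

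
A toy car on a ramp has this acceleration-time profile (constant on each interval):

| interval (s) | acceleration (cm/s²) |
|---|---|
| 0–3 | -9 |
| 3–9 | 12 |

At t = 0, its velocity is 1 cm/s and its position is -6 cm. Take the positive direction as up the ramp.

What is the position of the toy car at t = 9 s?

16.5 cm

On each constant-a segment, Δv = aΔt and Δx = v₀Δt + ½aΔt²; chain segment to segment.
0–3 s: v starts 1 cm/s; Δx = 1·3 + ½·-9·3² = -37.5 cm; v ends -26 cm/s.
3–9 s: v starts -26 cm/s; Δx = -26·6 + ½·12·6² = 60 cm; v ends 46 cm/s.
x(9) = -6 + Σ Δx = 16.5 cm.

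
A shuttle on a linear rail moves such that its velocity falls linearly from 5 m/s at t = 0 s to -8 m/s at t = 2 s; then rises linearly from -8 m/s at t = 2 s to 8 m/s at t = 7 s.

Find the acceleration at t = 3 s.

Acceleration is the slope of the v-t graph on 2–7 s: (8 − -8)/(7 − 2) = 3.2 m/s².

3.2 m/s²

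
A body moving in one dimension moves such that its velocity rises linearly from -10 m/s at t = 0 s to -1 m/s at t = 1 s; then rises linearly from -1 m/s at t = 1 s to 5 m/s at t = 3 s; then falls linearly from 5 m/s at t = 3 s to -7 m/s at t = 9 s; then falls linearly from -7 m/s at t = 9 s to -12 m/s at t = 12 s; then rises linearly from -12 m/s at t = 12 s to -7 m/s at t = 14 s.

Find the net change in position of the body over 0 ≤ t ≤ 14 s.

-55 m

Displacement is the signed area under the v-t curve.
0–1 s: ½(-10 + -1)(1) = -5.5 m
1–3 s: ½(-1 + 5)(2) = 4 m
3–9 s: ½(5 + -7)(6) = -6 m
9–12 s: ½(-7 + -12)(3) = -28.5 m
12–14 s: ½(-12 + -7)(2) = -19 m
Net displacement = -55 m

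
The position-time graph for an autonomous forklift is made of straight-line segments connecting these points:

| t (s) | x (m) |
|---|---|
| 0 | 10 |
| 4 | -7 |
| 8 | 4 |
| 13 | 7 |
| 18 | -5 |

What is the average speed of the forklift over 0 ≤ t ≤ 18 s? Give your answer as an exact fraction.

43/18 m/s

Average speed = (total path length)/(elapsed time); on a piecewise-linear x-t graph the path length is Σ|Δx|.
0–4 s: |Δx| = |-7 − 10| = 17 m
4–8 s: |Δx| = |4 − -7| = 11 m
8–13 s: |Δx| = |7 − 4| = 3 m
13–18 s: |Δx| = |-5 − 7| = 12 m
Total path = 43 m; average speed = 43/18 = 43/18 m/s.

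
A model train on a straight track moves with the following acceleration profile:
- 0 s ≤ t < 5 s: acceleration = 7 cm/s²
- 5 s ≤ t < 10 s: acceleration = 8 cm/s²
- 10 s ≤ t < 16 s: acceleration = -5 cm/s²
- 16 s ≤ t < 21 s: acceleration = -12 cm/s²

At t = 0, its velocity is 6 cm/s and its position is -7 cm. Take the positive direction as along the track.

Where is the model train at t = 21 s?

On each constant-a segment, Δv = aΔt and Δx = v₀Δt + ½aΔt²; chain segment to segment.
0–5 s: v starts 6 cm/s; Δx = 6·5 + ½·7·5² = 117.5 cm; v ends 41 cm/s.
5–10 s: v starts 41 cm/s; Δx = 41·5 + ½·8·5² = 305 cm; v ends 81 cm/s.
10–16 s: v starts 81 cm/s; Δx = 81·6 + ½·-5·6² = 396 cm; v ends 51 cm/s.
16–21 s: v starts 51 cm/s; Δx = 51·5 + ½·-12·5² = 105 cm; v ends -9 cm/s.
x(21) = -7 + Σ Δx = 916.5 cm.

916.5 cm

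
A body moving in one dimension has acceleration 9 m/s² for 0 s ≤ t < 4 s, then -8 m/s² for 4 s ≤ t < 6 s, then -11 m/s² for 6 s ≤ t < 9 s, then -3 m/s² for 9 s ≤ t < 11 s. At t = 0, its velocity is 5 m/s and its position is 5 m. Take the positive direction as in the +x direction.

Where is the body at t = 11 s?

On each constant-a segment, Δv = aΔt and Δx = v₀Δt + ½aΔt²; chain segment to segment.
0–4 s: v starts 5 m/s; Δx = 5·4 + ½·9·4² = 92 m; v ends 41 m/s.
4–6 s: v starts 41 m/s; Δx = 41·2 + ½·-8·2² = 66 m; v ends 25 m/s.
6–9 s: v starts 25 m/s; Δx = 25·3 + ½·-11·3² = 25.5 m; v ends -8 m/s.
9–11 s: v starts -8 m/s; Δx = -8·2 + ½·-3·2² = -22 m; v ends -14 m/s.
x(11) = 5 + Σ Δx = 166.5 m.

166.5 m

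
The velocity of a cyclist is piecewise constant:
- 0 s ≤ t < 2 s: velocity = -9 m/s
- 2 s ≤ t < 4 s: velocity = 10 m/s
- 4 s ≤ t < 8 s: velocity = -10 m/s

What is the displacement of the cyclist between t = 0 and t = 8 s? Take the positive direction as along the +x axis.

Displacement is the signed area under the v-t curve.
0–2 s: -9 × 2 = -18 m
2–4 s: 10 × 2 = 20 m
4–8 s: -10 × 4 = -40 m
Net displacement = -38 m

-38 m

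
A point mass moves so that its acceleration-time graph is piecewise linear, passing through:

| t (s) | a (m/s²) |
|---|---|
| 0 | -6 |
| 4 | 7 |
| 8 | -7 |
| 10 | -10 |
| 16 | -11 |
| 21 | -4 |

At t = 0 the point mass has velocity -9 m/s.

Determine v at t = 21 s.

Δv equals the area under the a-t graph; then v = v₀ + Δv.
0–4 s: ½(-6 + 7)(4) = 2 m/s
4–8 s: ½(7 + -7)(4) = 0 m/s
8–10 s: ½(-7 + -10)(2) = -17 m/s
10–16 s: ½(-10 + -11)(6) = -63 m/s
16–21 s: ½(-11 + -4)(5) = -37.5 m/s
Δv = -115.5 m/s, so v(21) = -9 + (-115.5) = -124.5 m/s.

-124.5 m/s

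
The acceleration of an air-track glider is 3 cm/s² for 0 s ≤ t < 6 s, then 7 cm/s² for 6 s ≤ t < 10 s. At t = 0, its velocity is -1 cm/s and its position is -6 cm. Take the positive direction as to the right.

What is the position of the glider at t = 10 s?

166 cm

On each constant-a segment, Δv = aΔt and Δx = v₀Δt + ½aΔt²; chain segment to segment.
0–6 s: v starts -1 cm/s; Δx = -1·6 + ½·3·6² = 48 cm; v ends 17 cm/s.
6–10 s: v starts 17 cm/s; Δx = 17·4 + ½·7·4² = 124 cm; v ends 45 cm/s.
x(10) = -6 + Σ Δx = 166 cm.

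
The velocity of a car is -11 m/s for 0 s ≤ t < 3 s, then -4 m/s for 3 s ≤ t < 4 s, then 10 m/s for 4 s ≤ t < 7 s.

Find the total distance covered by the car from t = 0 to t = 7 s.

Distance (not displacement) is the total path length: add the absolute areas under v-t.
0–3 s: |-11| × 3 = 33 m
3–4 s: |-4| × 1 = 4 m
4–7 s: |10| × 3 = 30 m
Total distance = 67 m

67 m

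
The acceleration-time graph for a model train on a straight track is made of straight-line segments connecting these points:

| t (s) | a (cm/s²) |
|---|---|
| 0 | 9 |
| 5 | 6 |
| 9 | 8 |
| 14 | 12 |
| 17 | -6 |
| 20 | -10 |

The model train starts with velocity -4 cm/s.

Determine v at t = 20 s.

96.5 cm/s

Δv equals the area under the a-t graph; then v = v₀ + Δv.
0–5 s: ½(9 + 6)(5) = 37.5 cm/s
5–9 s: ½(6 + 8)(4) = 28 cm/s
9–14 s: ½(8 + 12)(5) = 50 cm/s
14–17 s: ½(12 + -6)(3) = 9 cm/s
17–20 s: ½(-6 + -10)(3) = -24 cm/s
Δv = 100.5 cm/s, so v(20) = -4 + (100.5) = 96.5 cm/s.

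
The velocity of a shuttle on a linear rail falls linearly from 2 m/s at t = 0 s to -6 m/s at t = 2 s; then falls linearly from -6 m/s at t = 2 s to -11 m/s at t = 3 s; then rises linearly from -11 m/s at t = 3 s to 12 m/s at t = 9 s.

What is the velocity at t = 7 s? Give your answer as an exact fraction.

13/3 m/s

On 3–9 s the graph is linear from -11 to 12 m/s: v(7) = -11 + (12 − -11)·(7 − 3)/(9 − 3) = 13/3 m/s.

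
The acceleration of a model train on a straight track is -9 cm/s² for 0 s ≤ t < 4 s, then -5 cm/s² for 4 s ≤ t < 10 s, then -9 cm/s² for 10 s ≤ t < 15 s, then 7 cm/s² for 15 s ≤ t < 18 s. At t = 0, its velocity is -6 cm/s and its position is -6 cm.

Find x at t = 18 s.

On each constant-a segment, Δv = aΔt and Δx = v₀Δt + ½aΔt²; chain segment to segment.
0–4 s: v starts -6 cm/s; Δx = -6·4 + ½·-9·4² = -96 cm; v ends -42 cm/s.
4–10 s: v starts -42 cm/s; Δx = -42·6 + ½·-5·6² = -342 cm; v ends -72 cm/s.
10–15 s: v starts -72 cm/s; Δx = -72·5 + ½·-9·5² = -472.5 cm; v ends -117 cm/s.
15–18 s: v starts -117 cm/s; Δx = -117·3 + ½·7·3² = -319.5 cm; v ends -96 cm/s.
x(18) = -6 + Σ Δx = -1236 cm.

-1236 cm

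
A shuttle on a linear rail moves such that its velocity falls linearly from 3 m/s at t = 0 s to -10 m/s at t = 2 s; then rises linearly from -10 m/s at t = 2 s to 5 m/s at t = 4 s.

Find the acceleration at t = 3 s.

7.5 m/s²

Acceleration is the slope of the v-t graph on 2–4 s: (5 − -10)/(4 − 2) = 7.5 m/s².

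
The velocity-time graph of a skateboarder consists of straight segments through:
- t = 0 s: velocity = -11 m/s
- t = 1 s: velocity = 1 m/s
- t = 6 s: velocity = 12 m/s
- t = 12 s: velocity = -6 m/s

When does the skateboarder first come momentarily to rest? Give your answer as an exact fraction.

t = 11/12 s

v changes sign on 0–1 s (from -11 to 1); the graph is linear there, so v = 0 at t = 0 + (11)·(1 − 0)/(1 − -11) = 11/12 s.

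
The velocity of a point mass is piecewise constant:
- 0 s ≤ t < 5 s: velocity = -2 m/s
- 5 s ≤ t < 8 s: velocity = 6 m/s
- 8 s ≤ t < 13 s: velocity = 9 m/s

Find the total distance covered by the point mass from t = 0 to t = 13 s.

73 m

Total distance travelled is ∫|v| dt — sum the magnitudes of each area piece.
0–5 s: |-2| × 5 = 10 m
5–8 s: |6| × 3 = 18 m
8–13 s: |9| × 5 = 45 m
Total distance = 73 m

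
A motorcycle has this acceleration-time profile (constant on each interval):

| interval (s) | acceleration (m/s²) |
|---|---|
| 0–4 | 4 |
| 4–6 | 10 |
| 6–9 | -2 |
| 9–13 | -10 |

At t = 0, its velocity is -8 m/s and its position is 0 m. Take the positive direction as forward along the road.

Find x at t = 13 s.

On each constant-a segment, Δv = aΔt and Δx = v₀Δt + ½aΔt²; chain segment to segment.
0–4 s: v starts -8 m/s; Δx = -8·4 + ½·4·4² = 0 m; v ends 8 m/s.
4–6 s: v starts 8 m/s; Δx = 8·2 + ½·10·2² = 36 m; v ends 28 m/s.
6–9 s: v starts 28 m/s; Δx = 28·3 + ½·-2·3² = 75 m; v ends 22 m/s.
9–13 s: v starts 22 m/s; Δx = 22·4 + ½·-10·4² = 8 m; v ends -18 m/s.
x(13) = 0 + Σ Δx = 119 m.

119 m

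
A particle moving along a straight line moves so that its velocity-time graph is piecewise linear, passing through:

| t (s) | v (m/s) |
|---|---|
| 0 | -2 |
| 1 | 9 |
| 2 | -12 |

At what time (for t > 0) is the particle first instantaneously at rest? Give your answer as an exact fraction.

v changes sign on 0–1 s (from -2 to 9); the graph is linear there, so v = 0 at t = 0 + (2)·(1 − 0)/(9 − -2) = 2/11 s.

t = 2/11 s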